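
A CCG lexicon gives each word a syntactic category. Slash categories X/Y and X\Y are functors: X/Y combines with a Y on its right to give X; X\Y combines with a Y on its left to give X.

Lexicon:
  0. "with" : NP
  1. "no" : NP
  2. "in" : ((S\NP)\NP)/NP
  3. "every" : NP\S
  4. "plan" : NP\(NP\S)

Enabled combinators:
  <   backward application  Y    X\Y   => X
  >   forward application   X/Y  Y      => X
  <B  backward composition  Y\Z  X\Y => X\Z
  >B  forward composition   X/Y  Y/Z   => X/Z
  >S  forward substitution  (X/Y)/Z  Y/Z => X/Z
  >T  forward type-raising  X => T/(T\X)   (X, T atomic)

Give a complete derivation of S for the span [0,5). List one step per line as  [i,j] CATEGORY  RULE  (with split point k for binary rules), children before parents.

[0,5] S   >
  [0,1] S/(S\NP)   >T
    [0,1] "with" : NP
  [1,5] S\NP   <
    [1,2] "no" : NP
    [2,5] (S\NP)\NP   >
      [2,3] "in" : ((S\NP)\NP)/NP
      [3,5] NP   <
        [3,4] "every" : NP\S
        [4,5] "plan" : NP\(NP\S)

[0,1] NP  lex  "with"
[0,1] S/(S\NP)  >T
[1,2] NP  lex  "no"
[2,3] ((S\NP)\NP)/NP  lex  "in"
[3,4] NP\S  lex  "every"
[4,5] NP\(NP\S)  lex  "plan"
[3,5] NP  <  k=4
[2,5] (S\NP)\NP  >  k=3
[1,5] S\NP  <  k=2
[0,5] S  >  k=1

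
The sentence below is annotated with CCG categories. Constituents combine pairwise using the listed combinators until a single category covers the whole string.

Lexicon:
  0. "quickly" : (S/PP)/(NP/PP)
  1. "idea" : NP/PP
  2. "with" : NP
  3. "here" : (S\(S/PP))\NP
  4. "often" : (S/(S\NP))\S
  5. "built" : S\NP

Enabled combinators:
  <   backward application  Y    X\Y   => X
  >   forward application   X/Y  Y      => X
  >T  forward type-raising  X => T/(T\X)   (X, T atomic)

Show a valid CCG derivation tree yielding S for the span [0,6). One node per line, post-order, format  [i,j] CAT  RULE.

[0,1] (S/PP)/(NP/PP)  lex  "quickly"
[1,2] NP/PP  lex  "idea"
[0,2] S/PP  >  k=1
[2,3] NP  lex  "with"
[3,4] (S\(S/PP))\NP  lex  "here"
[2,4] S\(S/PP)  <  k=3
[0,4] S  <  k=2
[4,5] (S/(S\NP))\S  lex  "often"
[0,5] S/(S\NP)  <  k=4
[5,6] S\NP  lex  "built"
[0,6] S  >  k=5

[0,6] S   >
  [0,5] S/(S\NP)   <
    [0,4] S   <
      [0,2] S/PP   >
        [0,1] "quickly" : (S/PP)/(NP/PP)
        [1,2] "idea" : NP/PP
      [2,4] S\(S/PP)   <
        [2,3] "with" : NP
        [3,4] "here" : (S\(S/PP))\NP
    [4,5] "often" : (S/(S\NP))\S
  [5,6] "built" : S\NP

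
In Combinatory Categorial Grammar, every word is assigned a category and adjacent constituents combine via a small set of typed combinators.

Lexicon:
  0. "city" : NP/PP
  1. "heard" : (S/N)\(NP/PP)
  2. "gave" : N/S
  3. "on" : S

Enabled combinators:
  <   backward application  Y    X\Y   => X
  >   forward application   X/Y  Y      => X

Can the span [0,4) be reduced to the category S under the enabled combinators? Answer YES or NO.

YES

[0,4] S   >
  [0,2] S/N   <
    [0,1] "city" : NP/PP
    [1,2] "heard" : (S/N)\(NP/PP)
  [2,4] N   >
    [2,3] "gave" : N/S
    [3,4] "on" : S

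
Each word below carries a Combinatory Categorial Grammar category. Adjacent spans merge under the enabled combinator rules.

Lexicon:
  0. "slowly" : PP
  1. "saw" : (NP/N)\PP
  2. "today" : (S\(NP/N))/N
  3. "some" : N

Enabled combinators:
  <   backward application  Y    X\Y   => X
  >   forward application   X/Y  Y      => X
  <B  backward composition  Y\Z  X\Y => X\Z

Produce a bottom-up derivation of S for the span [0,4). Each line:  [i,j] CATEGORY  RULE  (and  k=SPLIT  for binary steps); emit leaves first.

[0,4] S   <
  [0,2] NP/N   <
    [0,1] "slowly" : PP
    [1,2] "saw" : (NP/N)\PP
  [2,4] S\(NP/N)   >
    [2,3] "today" : (S\(NP/N))/N
    [3,4] "some" : N

[0,1] PP  lex  "slowly"
[1,2] (NP/N)\PP  lex  "saw"
[0,2] NP/N  <  k=1
[2,3] (S\(NP/N))/N  lex  "today"
[3,4] N  lex  "some"
[2,4] S\(NP/N)  >  k=3
[0,4] S  <  k=2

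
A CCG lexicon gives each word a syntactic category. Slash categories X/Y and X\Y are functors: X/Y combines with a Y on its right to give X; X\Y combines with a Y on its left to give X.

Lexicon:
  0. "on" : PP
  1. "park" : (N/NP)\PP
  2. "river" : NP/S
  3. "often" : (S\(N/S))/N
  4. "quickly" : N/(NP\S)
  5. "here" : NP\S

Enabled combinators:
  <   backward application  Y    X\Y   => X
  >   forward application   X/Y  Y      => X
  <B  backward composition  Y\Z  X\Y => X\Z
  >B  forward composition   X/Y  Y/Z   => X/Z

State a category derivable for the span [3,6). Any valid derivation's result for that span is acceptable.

[0,6] S   <
  [0,3] N/S   >B
    [0,2] N/NP   <
      [0,1] "on" : PP
      [1,2] "park" : (N/NP)\PP
    [2,3] "river" : NP/S
  [3,6] S\(N/S)   >
    [3,4] "often" : (S\(N/S))/N
    [4,6] N   >
      [4,5] "quickly" : N/(NP\S)
      [5,6] "here" : NP\S

S\(N/S)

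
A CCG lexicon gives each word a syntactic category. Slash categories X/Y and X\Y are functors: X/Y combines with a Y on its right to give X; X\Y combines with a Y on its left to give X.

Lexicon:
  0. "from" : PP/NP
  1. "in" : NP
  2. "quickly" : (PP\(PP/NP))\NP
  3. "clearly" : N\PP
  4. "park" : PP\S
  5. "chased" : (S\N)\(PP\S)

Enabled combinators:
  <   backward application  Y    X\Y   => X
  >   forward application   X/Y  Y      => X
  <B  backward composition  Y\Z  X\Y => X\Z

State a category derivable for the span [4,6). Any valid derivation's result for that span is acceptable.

S\N

[0,6] S   <
  [0,3] PP   <
    [0,1] "from" : PP/NP
    [1,3] PP\(PP/NP)   <
      [1,2] "in" : NP
      [2,3] "quickly" : (PP\(PP/NP))\NP
  [3,6] S\PP   <B
    [3,4] "clearly" : N\PP
    [4,6] S\N   <
      [4,5] "park" : PP\S
      [5,6] "chased" : (S\N)\(PP\S)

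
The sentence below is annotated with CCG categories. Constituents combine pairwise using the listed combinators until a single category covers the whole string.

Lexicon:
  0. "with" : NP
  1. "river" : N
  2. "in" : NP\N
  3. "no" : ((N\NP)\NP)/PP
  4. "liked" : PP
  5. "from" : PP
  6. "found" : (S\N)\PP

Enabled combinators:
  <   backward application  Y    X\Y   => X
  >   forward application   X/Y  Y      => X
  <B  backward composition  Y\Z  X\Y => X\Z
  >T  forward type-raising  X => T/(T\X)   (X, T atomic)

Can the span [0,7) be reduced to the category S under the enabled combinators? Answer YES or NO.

YES

[0,7] S   <
  [0,5] N   >
    [0,1] N/(N\NP)   >T
      [0,1] "with" : NP
    [1,5] N\NP   <
      [1,3] NP   <
        [1,2] "river" : N
        [2,3] "in" : NP\N
      [3,5] (N\NP)\NP   >
        [3,4] "no" : ((N\NP)\NP)/PP
        [4,5] "liked" : PP
  [5,7] S\N   <
    [5,6] "from" : PP
    [6,7] "found" : (S\N)\PP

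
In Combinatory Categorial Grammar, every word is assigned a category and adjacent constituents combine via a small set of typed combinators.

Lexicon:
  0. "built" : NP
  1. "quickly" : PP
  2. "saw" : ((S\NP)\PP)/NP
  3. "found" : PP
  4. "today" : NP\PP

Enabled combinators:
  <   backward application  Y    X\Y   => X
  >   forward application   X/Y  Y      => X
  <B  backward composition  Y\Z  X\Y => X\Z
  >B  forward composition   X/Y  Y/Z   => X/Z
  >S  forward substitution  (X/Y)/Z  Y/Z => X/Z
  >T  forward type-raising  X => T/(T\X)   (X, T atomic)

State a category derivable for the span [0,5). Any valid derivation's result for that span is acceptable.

S

[0,5] S   <
  [0,1] "built" : NP
  [1,5] S\NP   <
    [1,2] "quickly" : PP
    [2,5] (S\NP)\PP   >
      [2,3] "saw" : ((S\NP)\PP)/NP
      [3,5] NP   >
        [3,4] NP/(NP\PP)   >T
          [3,4] "found" : PP
        [4,5] "today" : NP\PP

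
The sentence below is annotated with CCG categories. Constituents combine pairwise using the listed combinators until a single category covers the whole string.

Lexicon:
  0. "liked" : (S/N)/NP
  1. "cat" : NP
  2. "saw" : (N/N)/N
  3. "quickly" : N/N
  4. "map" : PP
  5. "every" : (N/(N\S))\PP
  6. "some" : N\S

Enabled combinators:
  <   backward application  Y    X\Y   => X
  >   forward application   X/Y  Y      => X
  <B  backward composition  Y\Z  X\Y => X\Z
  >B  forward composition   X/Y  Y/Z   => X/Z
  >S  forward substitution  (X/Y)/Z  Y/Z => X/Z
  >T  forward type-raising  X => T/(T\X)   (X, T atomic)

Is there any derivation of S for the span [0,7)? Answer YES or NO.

YES

[0,7] S   >
  [0,4] S/N   >B
    [0,2] S/N   >
      [0,1] "liked" : (S/N)/NP
      [1,2] "cat" : NP
    [2,4] N/N   >S
      [2,3] "saw" : (N/N)/N
      [3,4] "quickly" : N/N
  [4,7] N   >
    [4,6] N/(N\S)   <
      [4,5] "map" : PP
      [5,6] "every" : (N/(N\S))\PP
    [6,7] "some" : N\S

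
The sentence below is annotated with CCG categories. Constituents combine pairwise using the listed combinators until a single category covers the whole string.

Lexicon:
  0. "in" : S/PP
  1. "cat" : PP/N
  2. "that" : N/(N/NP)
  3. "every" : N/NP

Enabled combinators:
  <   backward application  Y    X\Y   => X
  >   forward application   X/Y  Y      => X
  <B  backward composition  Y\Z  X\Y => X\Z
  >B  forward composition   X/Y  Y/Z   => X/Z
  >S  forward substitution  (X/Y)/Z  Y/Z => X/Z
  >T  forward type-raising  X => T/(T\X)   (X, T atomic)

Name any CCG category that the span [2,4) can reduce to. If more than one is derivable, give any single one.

[0,4] S   >
  [0,2] S/N   >B
    [0,1] "in" : S/PP
    [1,2] "cat" : PP/N
  [2,4] N   >
    [2,3] "that" : N/(N/NP)
    [3,4] "every" : N/NP

N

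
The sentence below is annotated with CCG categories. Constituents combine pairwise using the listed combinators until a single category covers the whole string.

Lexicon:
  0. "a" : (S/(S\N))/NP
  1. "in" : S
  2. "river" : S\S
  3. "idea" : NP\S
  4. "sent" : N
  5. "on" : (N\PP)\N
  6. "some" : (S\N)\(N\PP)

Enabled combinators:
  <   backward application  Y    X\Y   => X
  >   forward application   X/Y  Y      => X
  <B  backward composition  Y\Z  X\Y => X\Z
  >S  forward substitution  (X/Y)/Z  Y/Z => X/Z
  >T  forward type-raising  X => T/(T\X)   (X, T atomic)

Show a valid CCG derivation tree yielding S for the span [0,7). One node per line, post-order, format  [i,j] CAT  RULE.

[0,7] S   >
  [0,4] S/(S\N)   >
    [0,1] "a" : (S/(S\N))/NP
    [1,4] NP   <
      [1,2] "in" : S
      [2,4] NP\S   <B
        [2,3] "river" : S\S
        [3,4] "idea" : NP\S
  [4,7] S\N   <
    [4,6] N\PP   <
      [4,5] "sent" : N
      [5,6] "on" : (N\PP)\N
    [6,7] "some" : (S\N)\(N\PP)

[0,1] (S/(S\N))/NP  lex  "a"
[1,2] S  lex  "in"
[2,3] S\S  lex  "river"
[3,4] NP\S  lex  "idea"
[2,4] NP\S  <B  k=3
[1,4] NP  <  k=2
[0,4] S/(S\N)  >  k=1
[4,5] N  lex  "sent"
[5,6] (N\PP)\N  lex  "on"
[4,6] N\PP  <  k=5
[6,7] (S\N)\(N\PP)  lex  "some"
[4,7] S\N  <  k=6
[0,7] S  >  k=4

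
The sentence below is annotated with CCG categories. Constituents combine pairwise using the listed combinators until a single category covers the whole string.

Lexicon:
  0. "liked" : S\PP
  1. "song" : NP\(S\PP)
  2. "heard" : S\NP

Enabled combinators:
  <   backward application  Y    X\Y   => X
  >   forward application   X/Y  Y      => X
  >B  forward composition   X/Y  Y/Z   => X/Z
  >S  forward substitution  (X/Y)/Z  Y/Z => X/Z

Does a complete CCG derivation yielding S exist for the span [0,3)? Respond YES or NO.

YES

[0,3] S   <
  [0,2] NP   <
    [0,1] "liked" : S\PP
    [1,2] "song" : NP\(S\PP)
  [2,3] "heard" : S\NP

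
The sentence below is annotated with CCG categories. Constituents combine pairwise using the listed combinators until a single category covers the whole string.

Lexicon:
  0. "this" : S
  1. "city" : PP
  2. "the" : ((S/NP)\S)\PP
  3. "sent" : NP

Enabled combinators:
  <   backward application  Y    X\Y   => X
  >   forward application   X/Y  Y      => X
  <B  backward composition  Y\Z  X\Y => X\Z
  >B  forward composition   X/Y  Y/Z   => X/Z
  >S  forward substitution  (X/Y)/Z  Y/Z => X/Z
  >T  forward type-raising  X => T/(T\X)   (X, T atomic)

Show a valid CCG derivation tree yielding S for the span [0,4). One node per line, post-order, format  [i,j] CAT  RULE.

[0,4] S   >
  [0,3] S/NP   <
    [0,1] "this" : S
    [1,3] (S/NP)\S   <
      [1,2] "city" : PP
      [2,3] "the" : ((S/NP)\S)\PP
  [3,4] "sent" : NP

[0,1] S  lex  "this"
[1,2] PP  lex  "city"
[2,3] ((S/NP)\S)\PP  lex  "the"
[1,3] (S/NP)\S  <  k=2
[0,3] S/NP  <  k=1
[3,4] NP  lex  "sent"
[0,4] S  >  k=3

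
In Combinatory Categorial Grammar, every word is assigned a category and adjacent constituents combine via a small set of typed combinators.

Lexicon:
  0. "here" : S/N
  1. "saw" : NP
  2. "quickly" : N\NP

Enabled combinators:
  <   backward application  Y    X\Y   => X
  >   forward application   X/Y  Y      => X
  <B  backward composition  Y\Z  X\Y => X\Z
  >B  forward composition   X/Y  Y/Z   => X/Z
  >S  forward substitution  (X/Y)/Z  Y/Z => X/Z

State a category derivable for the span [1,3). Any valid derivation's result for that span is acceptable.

N

[0,3] S   >
  [0,1] "here" : S/N
  [1,3] N   <
    [1,2] "saw" : NP
    [2,3] "quickly" : N\NP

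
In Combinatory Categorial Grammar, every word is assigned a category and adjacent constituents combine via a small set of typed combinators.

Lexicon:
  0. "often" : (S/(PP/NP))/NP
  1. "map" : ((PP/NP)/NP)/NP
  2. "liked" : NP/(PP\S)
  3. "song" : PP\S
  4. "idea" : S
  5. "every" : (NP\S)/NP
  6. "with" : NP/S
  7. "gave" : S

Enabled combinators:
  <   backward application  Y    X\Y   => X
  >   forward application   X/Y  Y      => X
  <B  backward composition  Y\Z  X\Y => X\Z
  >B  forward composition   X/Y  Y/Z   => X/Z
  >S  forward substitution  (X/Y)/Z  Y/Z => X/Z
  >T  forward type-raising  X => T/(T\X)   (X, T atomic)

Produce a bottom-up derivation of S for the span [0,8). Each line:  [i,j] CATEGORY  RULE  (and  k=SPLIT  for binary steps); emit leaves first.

[0,8] S   >
  [0,4] S/NP   >S
    [0,1] "often" : (S/(PP/NP))/NP
    [1,4] (PP/NP)/NP   >
      [1,2] "map" : ((PP/NP)/NP)/NP
      [2,4] NP   >
        [2,3] "liked" : NP/(PP\S)
        [3,4] "song" : PP\S
  [4,8] NP   <
    [4,5] "idea" : S
    [5,8] NP\S   >
      [5,6] "every" : (NP\S)/NP
      [6,8] NP   >
        [6,7] "with" : NP/S
        [7,8] "gave" : S

[0,1] (S/(PP/NP))/NP  lex  "often"
[1,2] ((PP/NP)/NP)/NP  lex  "map"
[2,3] NP/(PP\S)  lex  "liked"
[3,4] PP\S  lex  "song"
[2,4] NP  >  k=3
[1,4] (PP/NP)/NP  >  k=2
[0,4] S/NP  >S  k=1
[4,5] S  lex  "idea"
[5,6] (NP\S)/NP  lex  "every"
[6,7] NP/S  lex  "with"
[7,8] S  lex  "gave"
[6,8] NP  >  k=7
[5,8] NP\S  >  k=6
[4,8] NP  <  k=5
[0,8] S  >  k=4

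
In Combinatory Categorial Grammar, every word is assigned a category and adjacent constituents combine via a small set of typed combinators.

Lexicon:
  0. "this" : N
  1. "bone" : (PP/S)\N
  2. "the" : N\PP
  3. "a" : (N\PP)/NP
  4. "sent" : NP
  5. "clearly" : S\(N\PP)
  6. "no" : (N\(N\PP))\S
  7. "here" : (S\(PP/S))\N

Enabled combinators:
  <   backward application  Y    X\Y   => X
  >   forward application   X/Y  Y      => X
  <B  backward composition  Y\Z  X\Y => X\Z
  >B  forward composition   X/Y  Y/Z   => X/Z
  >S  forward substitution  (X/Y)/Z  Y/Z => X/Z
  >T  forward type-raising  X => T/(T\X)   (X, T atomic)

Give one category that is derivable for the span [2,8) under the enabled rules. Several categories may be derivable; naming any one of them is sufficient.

S\(PP/S)

[0,8] S   >
  [0,1] S/(S\N)   >T
    [0,1] "this" : N
  [1,8] S\N   <B
    [1,2] "bone" : (PP/S)\N
    [2,8] S\(PP/S)   <
      [2,7] N   <
        [2,3] "the" : N\PP
        [3,7] N\(N\PP)   <
          [3,6] S   <
            [3,5] N\PP   >
              [3,4] "a" : (N\PP)/NP
              [4,5] "sent" : NP
            [5,6] "clearly" : S\(N\PP)
          [6,7] "no" : (N\(N\PP))\S
      [7,8] "here" : (S\(PP/S))\N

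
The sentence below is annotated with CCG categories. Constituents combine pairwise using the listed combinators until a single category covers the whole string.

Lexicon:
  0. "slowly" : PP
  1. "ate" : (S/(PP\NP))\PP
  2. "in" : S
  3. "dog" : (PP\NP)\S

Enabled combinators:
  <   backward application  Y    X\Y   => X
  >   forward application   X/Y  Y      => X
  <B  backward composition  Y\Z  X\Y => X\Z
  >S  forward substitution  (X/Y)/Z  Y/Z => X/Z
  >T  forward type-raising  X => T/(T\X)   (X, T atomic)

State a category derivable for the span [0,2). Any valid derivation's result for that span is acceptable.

S/(PP\NP)

[0,4] S   >
  [0,2] S/(PP\NP)   <
    [0,1] "slowly" : PP
    [1,2] "ate" : (S/(PP\NP))\PP
  [2,4] PP\NP   <
    [2,3] "in" : S
    [3,4] "dog" : (PP\NP)\S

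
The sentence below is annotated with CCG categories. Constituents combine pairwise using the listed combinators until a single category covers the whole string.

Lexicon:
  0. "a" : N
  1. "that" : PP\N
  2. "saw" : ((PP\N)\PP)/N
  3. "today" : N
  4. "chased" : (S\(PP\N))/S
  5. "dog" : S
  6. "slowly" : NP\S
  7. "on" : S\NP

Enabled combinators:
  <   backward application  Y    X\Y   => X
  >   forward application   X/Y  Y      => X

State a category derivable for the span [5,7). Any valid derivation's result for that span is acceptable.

NP

[0,8] S   <
  [0,4] PP\N   <
    [0,2] PP   <
      [0,1] "a" : N
      [1,2] "that" : PP\N
    [2,4] (PP\N)\PP   >
      [2,3] "saw" : ((PP\N)\PP)/N
      [3,4] "today" : N
  [4,8] S\(PP\N)   >
    [4,5] "chased" : (S\(PP\N))/S
    [5,8] S   <
      [5,7] NP   <
        [5,6] "dog" : S
        [6,7] "slowly" : NP\S
      [7,8] "on" : S\NP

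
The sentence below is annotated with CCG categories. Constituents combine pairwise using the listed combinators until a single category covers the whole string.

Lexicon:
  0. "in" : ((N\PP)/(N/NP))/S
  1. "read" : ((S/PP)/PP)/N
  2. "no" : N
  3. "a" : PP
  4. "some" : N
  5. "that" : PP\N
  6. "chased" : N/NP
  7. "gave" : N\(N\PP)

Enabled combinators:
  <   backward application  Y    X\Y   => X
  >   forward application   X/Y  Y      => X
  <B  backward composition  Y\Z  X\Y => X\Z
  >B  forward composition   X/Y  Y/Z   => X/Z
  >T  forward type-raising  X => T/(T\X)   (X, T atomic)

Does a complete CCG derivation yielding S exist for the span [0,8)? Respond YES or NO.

NO

((N\PP)/(N/NP))/S ((S/PP)/PP)/N N PP N PP\N N/NP N\(N\PP)
CKY chart[0,8] = {N, N/(N\N), NP/(NP\N), PP/(PP\N), S/(S\N)}; S ∉ chart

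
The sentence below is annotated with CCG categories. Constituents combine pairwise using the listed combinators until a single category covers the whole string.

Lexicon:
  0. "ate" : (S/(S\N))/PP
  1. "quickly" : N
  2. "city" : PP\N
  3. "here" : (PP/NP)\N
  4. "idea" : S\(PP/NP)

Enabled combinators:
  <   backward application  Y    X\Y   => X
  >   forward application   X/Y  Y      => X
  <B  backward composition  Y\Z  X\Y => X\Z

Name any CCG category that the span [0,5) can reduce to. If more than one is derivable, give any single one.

S

[0,5] S   >
  [0,3] S/(S\N)   >
    [0,1] "ate" : (S/(S\N))/PP
    [1,3] PP   <
      [1,2] "quickly" : N
      [2,3] "city" : PP\N
  [3,5] S\N   <B
    [3,4] "here" : (PP/NP)\N
    [4,5] "idea" : S\(PP/NP)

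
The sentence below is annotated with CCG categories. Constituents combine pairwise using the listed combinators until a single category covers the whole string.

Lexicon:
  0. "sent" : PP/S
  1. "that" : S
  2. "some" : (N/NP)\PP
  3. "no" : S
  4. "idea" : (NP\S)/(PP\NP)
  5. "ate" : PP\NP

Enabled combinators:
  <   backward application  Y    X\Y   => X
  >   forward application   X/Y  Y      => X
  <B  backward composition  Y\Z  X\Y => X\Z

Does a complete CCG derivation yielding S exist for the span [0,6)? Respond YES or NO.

NO

PP/S S (N/NP)\PP S (NP\S)/(PP\NP) PP\NP
CKY chart[0,6] = {N}; S ∉ chart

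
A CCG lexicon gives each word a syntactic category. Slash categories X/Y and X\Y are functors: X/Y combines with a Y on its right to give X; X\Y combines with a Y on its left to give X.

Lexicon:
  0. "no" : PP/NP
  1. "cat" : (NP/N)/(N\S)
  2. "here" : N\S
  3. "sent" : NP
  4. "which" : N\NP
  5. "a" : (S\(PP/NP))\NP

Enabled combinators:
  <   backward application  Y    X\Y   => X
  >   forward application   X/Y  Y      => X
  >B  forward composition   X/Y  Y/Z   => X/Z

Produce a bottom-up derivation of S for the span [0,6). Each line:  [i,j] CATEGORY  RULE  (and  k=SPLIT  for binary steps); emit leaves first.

[0,6] S   <
  [0,1] "no" : PP/NP
  [1,6] S\(PP/NP)   <
    [1,5] NP   >
      [1,3] NP/N   >
        [1,2] "cat" : (NP/N)/(N\S)
        [2,3] "here" : N\S
      [3,5] N   <
        [3,4] "sent" : NP
        [4,5] "which" : N\NP
    [5,6] "a" : (S\(PP/NP))\NP

[0,1] PP/NP  lex  "no"
[1,2] (NP/N)/(N\S)  lex  "cat"
[2,3] N\S  lex  "here"
[1,3] NP/N  >  k=2
[3,4] NP  lex  "sent"
[4,5] N\NP  lex  "which"
[3,5] N  <  k=4
[1,5] NP  >  k=3
[5,6] (S\(PP/NP))\NP  lex  "a"
[1,6] S\(PP/NP)  <  k=5
[0,6] S  <  k=1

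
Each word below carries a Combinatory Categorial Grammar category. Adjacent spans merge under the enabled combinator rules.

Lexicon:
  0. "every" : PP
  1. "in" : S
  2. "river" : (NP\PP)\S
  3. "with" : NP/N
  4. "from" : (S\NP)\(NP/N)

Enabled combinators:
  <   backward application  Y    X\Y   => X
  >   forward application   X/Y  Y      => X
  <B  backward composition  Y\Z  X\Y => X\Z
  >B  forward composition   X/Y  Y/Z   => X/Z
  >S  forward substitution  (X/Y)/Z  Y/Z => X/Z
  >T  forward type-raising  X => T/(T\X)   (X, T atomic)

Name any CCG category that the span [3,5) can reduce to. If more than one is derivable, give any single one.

S\NP

[0,5] S   <
  [0,3] NP   <
    [0,1] "every" : PP
    [1,3] NP\PP   <
      [1,2] "in" : S
      [2,3] "river" : (NP\PP)\S
  [3,5] S\NP   <
    [3,4] "with" : NP/N
    [4,5] "from" : (S\NP)\(NP/N)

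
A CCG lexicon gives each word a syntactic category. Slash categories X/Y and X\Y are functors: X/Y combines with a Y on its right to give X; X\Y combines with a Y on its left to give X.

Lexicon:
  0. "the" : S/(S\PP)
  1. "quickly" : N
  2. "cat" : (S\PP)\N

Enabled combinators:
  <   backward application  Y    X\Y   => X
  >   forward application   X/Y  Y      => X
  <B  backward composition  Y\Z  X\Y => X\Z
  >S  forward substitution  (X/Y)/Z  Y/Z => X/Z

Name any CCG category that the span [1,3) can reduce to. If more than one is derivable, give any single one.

[0,3] S   >
  [0,1] "the" : S/(S\PP)
  [1,3] S\PP   <
    [1,2] "quickly" : N
    [2,3] "cat" : (S\PP)\N

S\PP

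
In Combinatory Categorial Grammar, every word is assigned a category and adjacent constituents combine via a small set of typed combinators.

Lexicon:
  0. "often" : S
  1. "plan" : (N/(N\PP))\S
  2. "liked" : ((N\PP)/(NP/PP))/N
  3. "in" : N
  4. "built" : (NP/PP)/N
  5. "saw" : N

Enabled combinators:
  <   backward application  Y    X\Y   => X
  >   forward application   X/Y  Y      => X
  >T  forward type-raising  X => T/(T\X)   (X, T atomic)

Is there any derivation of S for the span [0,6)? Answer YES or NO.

NO

S (N/(N\PP))\S ((N\PP)/(NP/PP))/N N (NP/PP)/N N
CKY chart[0,6] = {N, N/(N\N), NP/(NP\N), PP/(PP\N), S/(S\N)}; S ∉ chart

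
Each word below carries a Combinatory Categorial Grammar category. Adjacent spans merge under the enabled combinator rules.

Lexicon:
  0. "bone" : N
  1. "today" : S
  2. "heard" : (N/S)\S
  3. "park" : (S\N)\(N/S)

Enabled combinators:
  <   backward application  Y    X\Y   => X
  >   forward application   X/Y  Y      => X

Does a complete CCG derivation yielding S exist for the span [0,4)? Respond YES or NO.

[0,4] S   <
  [0,1] "bone" : N
  [1,4] S\N   <
    [1,3] N/S   <
      [1,2] "today" : S
      [2,3] "heard" : (N/S)\S
    [3,4] "park" : (S\N)\(N/S)

YES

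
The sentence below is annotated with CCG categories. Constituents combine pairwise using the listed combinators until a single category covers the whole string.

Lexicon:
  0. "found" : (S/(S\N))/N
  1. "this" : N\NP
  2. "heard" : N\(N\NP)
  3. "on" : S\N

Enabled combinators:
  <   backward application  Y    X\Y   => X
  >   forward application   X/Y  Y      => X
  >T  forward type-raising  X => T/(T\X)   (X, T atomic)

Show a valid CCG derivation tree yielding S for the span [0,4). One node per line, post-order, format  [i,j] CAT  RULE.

[0,1] (S/(S\N))/N  lex  "found"
[1,2] N\NP  lex  "this"
[2,3] N\(N\NP)  lex  "heard"
[1,3] N  <  k=2
[0,3] S/(S\N)  >  k=1
[3,4] S\N  lex  "on"
[0,4] S  >  k=3

[0,4] S   >
  [0,3] S/(S\N)   >
    [0,1] "found" : (S/(S\N))/N
    [1,3] N   <
      [1,2] "this" : N\NP
      [2,3] "heard" : N\(N\NP)
  [3,4] "on" : S\N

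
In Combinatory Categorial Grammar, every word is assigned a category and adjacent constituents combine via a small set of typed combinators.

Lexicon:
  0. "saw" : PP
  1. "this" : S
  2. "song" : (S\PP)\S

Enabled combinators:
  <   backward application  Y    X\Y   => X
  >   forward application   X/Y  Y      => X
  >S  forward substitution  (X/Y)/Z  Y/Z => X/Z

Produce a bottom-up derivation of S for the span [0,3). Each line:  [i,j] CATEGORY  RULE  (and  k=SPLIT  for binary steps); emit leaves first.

[0,3] S   <
  [0,1] "saw" : PP
  [1,3] S\PP   <
    [1,2] "this" : S
    [2,3] "song" : (S\PP)\S

[0,1] PP  lex  "saw"
[1,2] S  lex  "this"
[2,3] (S\PP)\S  lex  "song"
[1,3] S\PP  <  k=2
[0,3] S  <  k=1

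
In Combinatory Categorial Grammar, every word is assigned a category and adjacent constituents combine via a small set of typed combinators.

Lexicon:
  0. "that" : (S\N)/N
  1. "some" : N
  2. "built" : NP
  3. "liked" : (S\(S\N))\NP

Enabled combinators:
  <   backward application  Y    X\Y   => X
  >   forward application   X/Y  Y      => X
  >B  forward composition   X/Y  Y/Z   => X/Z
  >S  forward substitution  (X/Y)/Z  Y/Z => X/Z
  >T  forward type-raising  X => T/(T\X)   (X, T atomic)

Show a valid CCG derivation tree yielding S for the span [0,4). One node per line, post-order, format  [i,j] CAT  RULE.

[0,1] (S\N)/N  lex  "that"
[1,2] N  lex  "some"
[0,2] S\N  >  k=1
[2,3] NP  lex  "built"
[3,4] (S\(S\N))\NP  lex  "liked"
[2,4] S\(S\N)  <  k=3
[0,4] S  <  k=2

[0,4] S   <
  [0,2] S\N   >
    [0,1] "that" : (S\N)/N
    [1,2] "some" : N
  [2,4] S\(S\N)   <
    [2,3] "built" : NP
    [3,4] "liked" : (S\(S\N))\NP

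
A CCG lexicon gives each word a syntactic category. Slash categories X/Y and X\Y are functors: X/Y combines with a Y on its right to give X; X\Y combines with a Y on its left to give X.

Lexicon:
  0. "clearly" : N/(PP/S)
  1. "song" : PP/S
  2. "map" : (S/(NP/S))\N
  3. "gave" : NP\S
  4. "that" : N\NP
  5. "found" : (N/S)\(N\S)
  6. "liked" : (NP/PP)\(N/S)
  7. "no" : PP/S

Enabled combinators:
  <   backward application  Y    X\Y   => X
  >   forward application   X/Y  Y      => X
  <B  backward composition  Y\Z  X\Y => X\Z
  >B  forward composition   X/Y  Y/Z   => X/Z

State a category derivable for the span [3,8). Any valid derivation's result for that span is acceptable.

[0,8] S   >
  [0,3] S/(NP/S)   <
    [0,2] N   >
      [0,1] "clearly" : N/(PP/S)
      [1,2] "song" : PP/S
    [2,3] "map" : (S/(NP/S))\N
  [3,8] NP/S   >B
    [3,7] NP/PP   <
      [3,6] N/S   <
        [3,5] N\S   <B
          [3,4] "gave" : NP\S
          [4,5] "that" : N\NP
        [5,6] "found" : (N/S)\(N\S)
      [6,7] "liked" : (NP/PP)\(N/S)
    [7,8] "no" : PP/S

NP/S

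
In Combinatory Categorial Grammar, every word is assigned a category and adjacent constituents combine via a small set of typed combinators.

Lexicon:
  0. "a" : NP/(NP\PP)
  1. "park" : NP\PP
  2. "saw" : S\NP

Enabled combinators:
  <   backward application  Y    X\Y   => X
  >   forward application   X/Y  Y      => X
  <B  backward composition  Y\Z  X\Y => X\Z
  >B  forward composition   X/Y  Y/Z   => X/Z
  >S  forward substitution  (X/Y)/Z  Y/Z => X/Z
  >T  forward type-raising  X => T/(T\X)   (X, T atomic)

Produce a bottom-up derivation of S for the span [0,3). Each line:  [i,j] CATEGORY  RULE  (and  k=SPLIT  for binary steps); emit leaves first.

[0,3] S   <
  [0,2] NP   >
    [0,1] "a" : NP/(NP\PP)
    [1,2] "park" : NP\PP
  [2,3] "saw" : S\NP

[0,1] NP/(NP\PP)  lex  "a"
[1,2] NP\PP  lex  "park"
[0,2] NP  >  k=1
[2,3] S\NP  lex  "saw"
[0,3] S  <  k=2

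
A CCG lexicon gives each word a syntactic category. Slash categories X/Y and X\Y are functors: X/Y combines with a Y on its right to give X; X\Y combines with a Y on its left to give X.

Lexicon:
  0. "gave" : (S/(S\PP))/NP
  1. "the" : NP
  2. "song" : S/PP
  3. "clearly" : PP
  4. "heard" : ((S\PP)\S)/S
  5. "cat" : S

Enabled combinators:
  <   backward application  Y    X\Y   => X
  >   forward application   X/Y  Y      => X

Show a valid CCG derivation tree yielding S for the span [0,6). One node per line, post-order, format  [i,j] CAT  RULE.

[0,6] S   >
  [0,2] S/(S\PP)   >
    [0,1] "gave" : (S/(S\PP))/NP
    [1,2] "the" : NP
  [2,6] S\PP   <
    [2,4] S   >
      [2,3] "song" : S/PP
      [3,4] "clearly" : PP
    [4,6] (S\PP)\S   >
      [4,5] "heard" : ((S\PP)\S)/S
      [5,6] "cat" : S

[0,1] (S/(S\PP))/NP  lex  "gave"
[1,2] NP  lex  "the"
[0,2] S/(S\PP)  >  k=1
[2,3] S/PP  lex  "song"
[3,4] PP  lex  "clearly"
[2,4] S  >  k=3
[4,5] ((S\PP)\S)/S  lex  "heard"
[5,6] S  lex  "cat"
[4,6] (S\PP)\S  >  k=5
[2,6] S\PP  <  k=4
[0,6] S  >  k=2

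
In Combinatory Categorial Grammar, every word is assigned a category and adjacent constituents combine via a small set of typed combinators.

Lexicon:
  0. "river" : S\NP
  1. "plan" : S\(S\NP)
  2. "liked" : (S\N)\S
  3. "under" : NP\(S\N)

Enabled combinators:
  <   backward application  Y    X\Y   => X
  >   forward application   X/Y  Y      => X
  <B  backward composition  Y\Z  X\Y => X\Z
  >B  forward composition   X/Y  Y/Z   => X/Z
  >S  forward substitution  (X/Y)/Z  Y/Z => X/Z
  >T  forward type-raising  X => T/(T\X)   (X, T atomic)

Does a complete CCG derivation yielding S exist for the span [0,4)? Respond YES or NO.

S\NP S\(S\NP) (S\N)\S NP\(S\N)
CKY chart[0,4] = {N/(N\NP), NP, NP/(NP\NP), PP/(PP\NP), S/(S\NP)}; S ∉ chart

NO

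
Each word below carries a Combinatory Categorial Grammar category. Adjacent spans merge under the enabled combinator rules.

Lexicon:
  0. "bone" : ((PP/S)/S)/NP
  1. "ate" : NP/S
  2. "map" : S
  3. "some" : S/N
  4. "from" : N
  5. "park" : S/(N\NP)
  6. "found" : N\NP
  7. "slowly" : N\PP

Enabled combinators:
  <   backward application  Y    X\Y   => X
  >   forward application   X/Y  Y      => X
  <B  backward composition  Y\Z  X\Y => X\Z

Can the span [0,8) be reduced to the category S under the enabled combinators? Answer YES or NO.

NO

((PP/S)/S)/NP NP/S S S/N N S/(N\NP) N\NP N\PP
CKY chart[0,8] = {N}; S ∉ chart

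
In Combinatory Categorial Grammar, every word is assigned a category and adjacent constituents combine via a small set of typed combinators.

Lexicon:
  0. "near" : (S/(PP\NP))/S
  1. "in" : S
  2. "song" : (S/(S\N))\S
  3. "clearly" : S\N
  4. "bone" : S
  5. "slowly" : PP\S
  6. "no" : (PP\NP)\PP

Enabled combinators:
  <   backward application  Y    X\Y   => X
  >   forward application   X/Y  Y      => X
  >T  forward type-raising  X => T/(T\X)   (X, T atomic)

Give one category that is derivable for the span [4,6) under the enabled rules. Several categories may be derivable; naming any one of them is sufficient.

[0,7] S   >
  [0,4] S/(PP\NP)   >
    [0,1] "near" : (S/(PP\NP))/S
    [1,4] S   >
      [1,3] S/(S\N)   <
        [1,2] "in" : S
        [2,3] "song" : (S/(S\N))\S
      [3,4] "clearly" : S\N
  [4,7] PP\NP   <
    [4,6] PP   >
      [4,5] PP/(PP\S)   >T
        [4,5] "bone" : S
      [5,6] "slowly" : PP\S
    [6,7] "no" : (PP\NP)\PP

PP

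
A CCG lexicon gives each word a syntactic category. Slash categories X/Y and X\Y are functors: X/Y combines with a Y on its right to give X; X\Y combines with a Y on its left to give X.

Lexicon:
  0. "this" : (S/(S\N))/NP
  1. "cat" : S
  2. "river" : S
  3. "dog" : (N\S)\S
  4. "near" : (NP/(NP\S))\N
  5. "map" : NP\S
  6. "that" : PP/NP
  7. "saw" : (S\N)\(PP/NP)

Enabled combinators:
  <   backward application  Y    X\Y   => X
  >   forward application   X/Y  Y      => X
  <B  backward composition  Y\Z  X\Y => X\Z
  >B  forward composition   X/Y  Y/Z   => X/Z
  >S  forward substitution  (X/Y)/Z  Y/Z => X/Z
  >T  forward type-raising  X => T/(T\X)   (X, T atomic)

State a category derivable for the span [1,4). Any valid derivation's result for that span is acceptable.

[0,8] S   >
  [0,6] S/(S\N)   >
    [0,1] "this" : (S/(S\N))/NP
    [1,6] NP   >
      [1,5] NP/(NP\S)   <
        [1,4] N   >
          [1,2] N/(N\S)   >T
            [1,2] "cat" : S
          [2,4] N\S   <
            [2,3] "river" : S
            [3,4] "dog" : (N\S)\S
        [4,5] "near" : (NP/(NP\S))\N
      [5,6] "map" : NP\S
  [6,8] S\N   <
    [6,7] "that" : PP/NP
    [7,8] "saw" : (S\N)\(PP/NP)

N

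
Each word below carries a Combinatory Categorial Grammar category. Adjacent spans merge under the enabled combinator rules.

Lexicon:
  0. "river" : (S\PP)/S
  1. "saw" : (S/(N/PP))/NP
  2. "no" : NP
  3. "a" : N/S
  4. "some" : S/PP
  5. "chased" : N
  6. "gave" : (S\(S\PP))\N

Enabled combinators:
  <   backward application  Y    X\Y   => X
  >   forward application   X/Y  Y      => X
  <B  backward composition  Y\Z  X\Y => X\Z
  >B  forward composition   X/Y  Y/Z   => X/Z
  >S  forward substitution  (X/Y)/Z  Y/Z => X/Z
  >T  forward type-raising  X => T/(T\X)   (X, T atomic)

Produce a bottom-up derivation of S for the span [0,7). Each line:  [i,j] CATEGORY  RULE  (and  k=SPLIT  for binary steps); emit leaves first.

[0,1] (S\PP)/S  lex  "river"
[1,2] (S/(N/PP))/NP  lex  "saw"
[2,3] NP  lex  "no"
[1,3] S/(N/PP)  >  k=2
[3,4] N/S  lex  "a"
[4,5] S/PP  lex  "some"
[3,5] N/PP  >B  k=4
[1,5] S  >  k=3
[0,5] S\PP  >  k=1
[5,6] N  lex  "chased"
[6,7] (S\(S\PP))\N  lex  "gave"
[5,7] S\(S\PP)  <  k=6
[0,7] S  <  k=5

[0,7] S   <
  [0,5] S\PP   >
    [0,1] "river" : (S\PP)/S
    [1,5] S   >
      [1,3] S/(N/PP)   >
        [1,2] "saw" : (S/(N/PP))/NP
        [2,3] "no" : NP
      [3,5] N/PP   >B
        [3,4] "a" : N/S
        [4,5] "some" : S/PP
  [5,7] S\(S\PP)   <
    [5,6] "chased" : N
    [6,7] "gave" : (S\(S\PP))\N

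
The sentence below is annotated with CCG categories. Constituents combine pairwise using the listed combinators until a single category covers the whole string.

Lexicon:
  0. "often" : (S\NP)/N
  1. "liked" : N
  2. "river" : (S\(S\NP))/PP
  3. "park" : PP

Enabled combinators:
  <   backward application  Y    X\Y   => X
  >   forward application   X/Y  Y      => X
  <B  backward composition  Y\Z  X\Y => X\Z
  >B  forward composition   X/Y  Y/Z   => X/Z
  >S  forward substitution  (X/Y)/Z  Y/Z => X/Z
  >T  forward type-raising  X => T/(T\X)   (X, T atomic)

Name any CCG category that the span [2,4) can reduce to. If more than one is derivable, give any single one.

[0,4] S   <
  [0,2] S\NP   >
    [0,1] "often" : (S\NP)/N
    [1,2] "liked" : N
  [2,4] S\(S\NP)   >
    [2,3] "river" : (S\(S\NP))/PP
    [3,4] "park" : PP

S\(S\NP)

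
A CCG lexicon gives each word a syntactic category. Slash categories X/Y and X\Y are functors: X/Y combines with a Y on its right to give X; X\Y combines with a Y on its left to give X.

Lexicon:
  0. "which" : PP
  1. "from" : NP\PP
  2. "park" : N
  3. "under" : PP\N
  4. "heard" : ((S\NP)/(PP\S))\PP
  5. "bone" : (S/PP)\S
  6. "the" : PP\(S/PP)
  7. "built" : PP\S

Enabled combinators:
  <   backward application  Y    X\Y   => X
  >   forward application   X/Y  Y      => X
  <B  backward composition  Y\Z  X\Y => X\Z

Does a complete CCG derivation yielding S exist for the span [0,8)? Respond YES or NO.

NO

PP NP\PP N PP\N ((S\NP)/(PP\S))\PP (S/PP)\S PP\(S/PP) PP\S
CKY chart[0,8] = {PP}; S ∉ chart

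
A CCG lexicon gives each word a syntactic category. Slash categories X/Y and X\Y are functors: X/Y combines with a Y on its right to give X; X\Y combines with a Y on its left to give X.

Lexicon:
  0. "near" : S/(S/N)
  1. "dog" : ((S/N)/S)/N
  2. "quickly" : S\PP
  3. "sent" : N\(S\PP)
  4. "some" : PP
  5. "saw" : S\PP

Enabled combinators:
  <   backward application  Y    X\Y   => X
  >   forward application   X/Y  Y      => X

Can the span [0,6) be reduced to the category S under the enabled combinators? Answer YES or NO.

[0,6] S   >
  [0,1] "near" : S/(S/N)
  [1,6] S/N   >
    [1,4] (S/N)/S   >
      [1,2] "dog" : ((S/N)/S)/N
      [2,4] N   <
        [2,3] "quickly" : S\PP
        [3,4] "sent" : N\(S\PP)
    [4,6] S   <
      [4,5] "some" : PP
      [5,6] "saw" : S\PP

YES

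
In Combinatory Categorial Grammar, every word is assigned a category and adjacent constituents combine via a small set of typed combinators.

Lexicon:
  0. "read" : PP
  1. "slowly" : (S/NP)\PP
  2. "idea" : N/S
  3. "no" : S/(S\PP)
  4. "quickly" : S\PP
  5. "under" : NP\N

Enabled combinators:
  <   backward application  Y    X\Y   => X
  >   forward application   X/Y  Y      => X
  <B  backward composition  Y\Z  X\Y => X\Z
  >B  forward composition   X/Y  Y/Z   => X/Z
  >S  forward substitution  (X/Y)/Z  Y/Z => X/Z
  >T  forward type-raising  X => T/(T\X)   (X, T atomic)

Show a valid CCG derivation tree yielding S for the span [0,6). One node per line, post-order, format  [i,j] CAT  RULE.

[0,6] S   >
  [0,2] S/NP   <
    [0,1] "read" : PP
    [1,2] "slowly" : (S/NP)\PP
  [2,6] NP   <
    [2,5] N   >
      [2,3] "idea" : N/S
      [3,5] S   >
        [3,4] "no" : S/(S\PP)
        [4,5] "quickly" : S\PP
    [5,6] "under" : NP\N

[0,1] PP  lex  "read"
[1,2] (S/NP)\PP  lex  "slowly"
[0,2] S/NP  <  k=1
[2,3] N/S  lex  "idea"
[3,4] S/(S\PP)  lex  "no"
[4,5] S\PP  lex  "quickly"
[3,5] S  >  k=4
[2,5] N  >  k=3
[5,6] NP\N  lex  "under"
[2,6] NP  <  k=5
[0,6] S  >  k=2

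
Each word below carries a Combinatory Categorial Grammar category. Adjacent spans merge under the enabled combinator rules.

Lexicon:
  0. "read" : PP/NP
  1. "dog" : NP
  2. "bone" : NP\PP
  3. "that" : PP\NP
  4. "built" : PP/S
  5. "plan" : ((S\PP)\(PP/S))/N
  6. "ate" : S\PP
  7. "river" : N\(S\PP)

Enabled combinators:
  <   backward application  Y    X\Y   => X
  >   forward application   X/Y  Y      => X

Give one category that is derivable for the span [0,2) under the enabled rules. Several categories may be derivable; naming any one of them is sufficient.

PP

[0,8] S   <
  [0,4] PP   <
    [0,3] NP   <
      [0,2] PP   >
        [0,1] "read" : PP/NP
        [1,2] "dog" : NP
      [2,3] "bone" : NP\PP
    [3,4] "that" : PP\NP
  [4,8] S\PP   <
    [4,5] "built" : PP/S
    [5,8] (S\PP)\(PP/S)   >
      [5,6] "plan" : ((S\PP)\(PP/S))/N
      [6,8] N   <
        [6,7] "ate" : S\PP
        [7,8] "river" : N\(S\PP)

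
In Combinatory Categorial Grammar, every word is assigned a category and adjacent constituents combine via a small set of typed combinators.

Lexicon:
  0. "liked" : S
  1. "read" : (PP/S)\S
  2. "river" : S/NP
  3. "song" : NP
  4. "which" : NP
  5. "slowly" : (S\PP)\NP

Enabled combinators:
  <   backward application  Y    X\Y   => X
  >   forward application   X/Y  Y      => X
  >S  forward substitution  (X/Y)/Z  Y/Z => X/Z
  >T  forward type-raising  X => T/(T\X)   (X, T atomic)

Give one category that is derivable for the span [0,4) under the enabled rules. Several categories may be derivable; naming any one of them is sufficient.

PP

[0,6] S   <
  [0,4] PP   >
    [0,2] PP/S   <
      [0,1] "liked" : S
      [1,2] "read" : (PP/S)\S
    [2,4] S   >
      [2,3] "river" : S/NP
      [3,4] "song" : NP
  [4,6] S\PP   <
    [4,5] "which" : NP
    [5,6] "slowly" : (S\PP)\NP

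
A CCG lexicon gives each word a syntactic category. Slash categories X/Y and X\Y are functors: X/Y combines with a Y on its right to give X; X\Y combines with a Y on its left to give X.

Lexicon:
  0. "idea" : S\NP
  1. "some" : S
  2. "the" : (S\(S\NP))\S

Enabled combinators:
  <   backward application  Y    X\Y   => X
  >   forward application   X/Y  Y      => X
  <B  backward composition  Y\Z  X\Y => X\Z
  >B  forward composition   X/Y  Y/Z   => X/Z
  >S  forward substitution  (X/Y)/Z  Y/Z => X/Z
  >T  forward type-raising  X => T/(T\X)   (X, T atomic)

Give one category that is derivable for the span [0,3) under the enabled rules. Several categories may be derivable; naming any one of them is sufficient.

S

[0,3] S   <
  [0,1] "idea" : S\NP
  [1,3] S\(S\NP)   <
    [1,2] "some" : S
    [2,3] "the" : (S\(S\NP))\S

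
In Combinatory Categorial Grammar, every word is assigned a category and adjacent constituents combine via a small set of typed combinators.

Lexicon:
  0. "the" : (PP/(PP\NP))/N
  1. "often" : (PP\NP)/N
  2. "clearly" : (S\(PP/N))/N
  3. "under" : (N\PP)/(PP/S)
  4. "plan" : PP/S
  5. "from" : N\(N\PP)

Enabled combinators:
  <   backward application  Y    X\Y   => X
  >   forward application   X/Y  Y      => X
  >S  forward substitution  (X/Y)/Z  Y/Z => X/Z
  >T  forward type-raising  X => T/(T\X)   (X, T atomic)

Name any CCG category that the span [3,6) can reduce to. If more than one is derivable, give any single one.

N

[0,6] S   <
  [0,2] PP/N   >S
    [0,1] "the" : (PP/(PP\NP))/N
    [1,2] "often" : (PP\NP)/N
  [2,6] S\(PP/N)   >
    [2,3] "clearly" : (S\(PP/N))/N
    [3,6] N   <
      [3,5] N\PP   >
        [3,4] "under" : (N\PP)/(PP/S)
        [4,5] "plan" : PP/S
      [5,6] "from" : N\(N\PP)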